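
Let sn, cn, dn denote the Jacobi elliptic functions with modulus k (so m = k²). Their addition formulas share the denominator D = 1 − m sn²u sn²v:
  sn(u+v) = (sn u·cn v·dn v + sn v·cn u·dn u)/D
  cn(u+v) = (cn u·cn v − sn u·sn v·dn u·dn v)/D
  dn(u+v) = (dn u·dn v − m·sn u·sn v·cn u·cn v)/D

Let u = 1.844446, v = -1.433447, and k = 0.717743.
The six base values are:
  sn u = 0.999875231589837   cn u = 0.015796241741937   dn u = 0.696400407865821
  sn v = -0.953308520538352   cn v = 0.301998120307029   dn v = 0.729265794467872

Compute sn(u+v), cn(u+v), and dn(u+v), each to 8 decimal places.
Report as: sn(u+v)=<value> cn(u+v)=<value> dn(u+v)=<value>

m = k² = 0.515155014049
D = 1 − m·sn²u·sn²v = 0.5319454176955374
sn(u+v) = (sn u·cn v·dn v + sn v·cn u·dn u)/D = 0.2097225413829113/0.5319454176955374 = 0.3942557533279617
cn(u+v) = (cn u·cn v − sn u·sn v·dn u·dn v)/D = 0.4888582443236206/0.5319454176955374 = 0.9190007622237326
dn(u+v) = (dn u·dn v − m·sn u·sn v·cn u·cn v)/D = 0.5102034731285778/0.5319454176955374 = 0.9591274896940578

sn(u+v)=0.39425575 cn(u+v)=0.91900076 dn(u+v)=0.95912749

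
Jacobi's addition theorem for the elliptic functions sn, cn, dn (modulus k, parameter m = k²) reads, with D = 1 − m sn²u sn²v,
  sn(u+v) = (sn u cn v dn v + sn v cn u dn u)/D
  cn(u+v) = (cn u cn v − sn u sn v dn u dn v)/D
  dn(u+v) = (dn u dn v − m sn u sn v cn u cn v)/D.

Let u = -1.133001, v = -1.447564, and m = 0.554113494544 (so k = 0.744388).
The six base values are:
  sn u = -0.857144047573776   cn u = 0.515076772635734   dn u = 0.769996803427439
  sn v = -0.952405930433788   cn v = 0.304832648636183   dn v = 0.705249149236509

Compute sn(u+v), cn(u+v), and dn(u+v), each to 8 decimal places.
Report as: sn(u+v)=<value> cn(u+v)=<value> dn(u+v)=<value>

sn(u+v)=-0.89104309 cn(u+v)=-0.45391873 dn(u+v)=0.74836975

m = k² = 0.554113494544
D = 1 − m·sn²u·sn²v = 0.6307244650912297
sn(u+v) = (sn u·cn v·dn v + sn v·cn u·dn u)/D = -0.5620026747364805/0.6307244650912297 = -0.8910430874996912
cn(u+v) = (cn u·cn v − sn u·sn v·dn u·dn v)/D = -0.2862976501015325/0.6307244650912297 = -0.4539187330558386
dn(u+v) = (dn u·dn v − m·sn u·sn v·cn u·cn v)/D = 0.4720151082338155/0.6307244650912297 = 0.7483697467887851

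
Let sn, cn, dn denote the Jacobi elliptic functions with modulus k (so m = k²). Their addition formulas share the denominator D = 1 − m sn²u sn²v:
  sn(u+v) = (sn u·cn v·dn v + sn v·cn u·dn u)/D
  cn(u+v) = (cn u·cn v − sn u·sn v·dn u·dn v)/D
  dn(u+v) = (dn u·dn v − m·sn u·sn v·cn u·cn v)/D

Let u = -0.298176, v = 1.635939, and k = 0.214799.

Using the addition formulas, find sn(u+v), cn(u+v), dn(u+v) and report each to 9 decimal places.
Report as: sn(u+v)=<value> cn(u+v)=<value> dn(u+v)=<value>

sn(u+v)=0.969922926 cn(u+v)=0.243412238 dn(u+v)=0.978056788

sn u = -0.2935857844213135, cn u = 0.9559327315170885, dn u = 0.9980096154937175
sn v = 0.9989672035515123, cn v = -0.04543705787648896, dn v = 0.9767070410160449
m = k² = 0.046138610401
D = 1 − m·sn²u·sn²v = 0.9960314028410637
sn(u+v) = (sn u·cn v·dn v + sn v·cn u·dn u)/D = 0.9660736927564004/0.9960314028410637 = 0.9699229261254089
cn(u+v) = (cn u·cn v − sn u·sn v·dn u·dn v)/D = 0.2424462324094756/0.9960314028410637 = 0.2434122375237627
dn(u+v) = (dn u·dn v − m·sn u·sn v·cn u·cn v)/D = 0.9741752743271614/0.9960314028410637 = 0.9780567877161702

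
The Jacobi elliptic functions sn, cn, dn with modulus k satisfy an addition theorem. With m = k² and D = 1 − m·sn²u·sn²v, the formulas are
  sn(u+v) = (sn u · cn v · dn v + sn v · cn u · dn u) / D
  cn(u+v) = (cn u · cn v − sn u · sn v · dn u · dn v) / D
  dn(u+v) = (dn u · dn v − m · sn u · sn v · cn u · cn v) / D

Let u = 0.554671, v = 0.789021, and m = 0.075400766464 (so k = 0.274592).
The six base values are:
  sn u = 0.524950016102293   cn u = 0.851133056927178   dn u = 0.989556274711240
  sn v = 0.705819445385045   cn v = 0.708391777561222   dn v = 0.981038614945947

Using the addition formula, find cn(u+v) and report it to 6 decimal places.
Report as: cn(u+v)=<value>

cn(u+v)=0.245782

m = k² = 0.075400766464
D = 1 − m·sn²u·sn²v = 0.9896486044225961
cn(u+v) = (cn u·cn v − sn u·sn v·dn u·dn v)/D = 0.2432375361864771/0.9896486044225961 = 0.2457817199958488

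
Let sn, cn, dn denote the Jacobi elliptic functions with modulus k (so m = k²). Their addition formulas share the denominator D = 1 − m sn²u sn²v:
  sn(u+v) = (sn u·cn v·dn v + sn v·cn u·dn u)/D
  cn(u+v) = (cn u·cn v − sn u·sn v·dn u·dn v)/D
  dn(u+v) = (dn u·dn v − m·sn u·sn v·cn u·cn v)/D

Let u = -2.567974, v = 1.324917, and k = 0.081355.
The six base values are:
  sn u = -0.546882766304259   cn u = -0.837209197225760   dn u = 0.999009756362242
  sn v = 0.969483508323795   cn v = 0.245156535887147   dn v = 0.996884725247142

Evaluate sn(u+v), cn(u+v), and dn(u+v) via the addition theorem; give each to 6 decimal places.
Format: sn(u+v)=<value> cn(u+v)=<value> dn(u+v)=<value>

m = k² = 0.006618636025
D = 1 − m·sn²u·sn²v = 0.9981394650779813
sn(u+v) = (sn u·cn v·dn v + sn v·cn u·dn u)/D = -0.9445109818382089/0.9981394650779813 = -0.9462715531084801
cn(u+v) = (cn u·cn v − sn u·sn v·dn u·dn v)/D = 0.3227714314080187/0.9981394650779813 = 0.3233730783130609
dn(u+v) = (dn u·dn v − m·sn u·sn v·cn u·cn v)/D = 0.9951773208649558/0.9981394650779813 = 0.9970323343413797

sn(u+v)=-0.946272 cn(u+v)=0.323373 dn(u+v)=0.997032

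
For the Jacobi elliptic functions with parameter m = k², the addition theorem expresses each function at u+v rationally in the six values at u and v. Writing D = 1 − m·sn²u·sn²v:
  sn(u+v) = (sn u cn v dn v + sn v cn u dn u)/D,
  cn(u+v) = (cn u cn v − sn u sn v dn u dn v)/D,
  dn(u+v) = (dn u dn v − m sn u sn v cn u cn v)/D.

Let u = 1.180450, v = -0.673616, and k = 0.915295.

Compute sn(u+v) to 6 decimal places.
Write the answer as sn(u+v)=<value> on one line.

sn u = 0.84567423046521, cn u = 0.533699443438978, dn u = 0.6331349928544905
sn v = -0.593279137920424, cn v = 0.8049968102473441, dn v = 0.8397162520493619
m = k² = 0.837764937025
D = 1 − m·sn²u·sn²v = 0.7891145931734206
sn(u+v) = (sn u·cn v·dn v + sn v·cn u·dn u)/D = 0.3711782118636092/0.7891145931734206 = 0.47037301689089

sn(u+v)=0.470373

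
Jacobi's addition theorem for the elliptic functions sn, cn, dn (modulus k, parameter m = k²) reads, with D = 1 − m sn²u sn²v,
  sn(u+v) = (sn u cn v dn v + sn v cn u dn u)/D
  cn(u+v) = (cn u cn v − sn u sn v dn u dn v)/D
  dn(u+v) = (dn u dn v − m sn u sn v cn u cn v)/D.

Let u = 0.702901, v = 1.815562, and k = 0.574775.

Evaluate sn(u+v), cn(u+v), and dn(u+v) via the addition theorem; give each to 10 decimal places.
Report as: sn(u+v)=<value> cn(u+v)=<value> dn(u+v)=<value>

sn u = 0.6331907797985473, cn u = 0.7739957599225642, dn u = 0.9314215226677657
sn v = 0.997666242985051, cn v = -0.06827933514683048, dn v = 0.8192520304545784
m = k² = 0.330366300625
D = 1 − m·sn²u·sn²v = 0.8681635621451307
sn(u+v) = (sn u·cn v·dn v + sn v·cn u·dn u)/D = 0.6838144500694029/0.8681635621451307 = 0.787656243461517
cn(u+v) = (cn u·cn v − sn u·sn v·dn u·dn v)/D = -0.5348885570965248/0.8681635621451307 = -0.6161149585394689
dn(u+v) = (dn u·dn v − m·sn u·sn v·cn u·cn v)/D = 0.7740981597683884/0.8681635621451307 = 0.8916501377409601

sn(u+v)=0.7876562435 cn(u+v)=-0.6161149585 dn(u+v)=0.8916501377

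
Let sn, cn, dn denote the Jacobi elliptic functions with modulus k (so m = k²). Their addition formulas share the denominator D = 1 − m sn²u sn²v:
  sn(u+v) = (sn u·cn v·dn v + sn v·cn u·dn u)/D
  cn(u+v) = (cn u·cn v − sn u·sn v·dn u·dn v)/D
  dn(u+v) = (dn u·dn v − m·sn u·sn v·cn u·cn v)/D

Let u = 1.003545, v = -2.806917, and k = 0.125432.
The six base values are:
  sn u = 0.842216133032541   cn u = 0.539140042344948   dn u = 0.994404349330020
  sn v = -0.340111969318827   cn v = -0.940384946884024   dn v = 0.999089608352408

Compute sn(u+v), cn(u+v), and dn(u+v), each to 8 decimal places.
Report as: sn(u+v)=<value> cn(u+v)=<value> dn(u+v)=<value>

sn(u+v)=-0.97488678 cn(u+v)=-0.22270107 dn(u+v)=0.99249540

m = k² = 0.015733186624
D = 1 − m·sn²u·sn²v = 0.9987090553002006
sn(u+v) = (sn u·cn v·dn v + sn v·cn u·dn u)/D = -0.9736282550008005/0.9987090553002006 = -0.9748867799222456
cn(u+v) = (cn u·cn v − sn u·sn v·dn u·dn v)/D = -0.2224135746817522/0.9987090553002006 = -0.2227010694469945
dn(u+v) = (dn u·dn v − m·sn u·sn v·cn u·cn v)/D = 0.9912141402055514/0.9987090553002006 = 0.992495396877726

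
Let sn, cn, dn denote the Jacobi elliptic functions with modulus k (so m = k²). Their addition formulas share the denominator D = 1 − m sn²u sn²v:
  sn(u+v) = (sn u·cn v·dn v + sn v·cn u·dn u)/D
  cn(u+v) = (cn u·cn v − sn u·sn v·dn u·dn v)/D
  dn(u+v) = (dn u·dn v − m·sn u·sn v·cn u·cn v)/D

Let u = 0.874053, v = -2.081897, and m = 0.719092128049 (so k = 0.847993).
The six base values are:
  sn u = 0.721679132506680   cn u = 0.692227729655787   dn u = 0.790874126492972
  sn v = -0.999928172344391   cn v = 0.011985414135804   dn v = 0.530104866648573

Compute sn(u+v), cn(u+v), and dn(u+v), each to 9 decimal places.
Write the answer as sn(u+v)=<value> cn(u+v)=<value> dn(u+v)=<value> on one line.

m = k² = 0.719092128049
D = 1 − m·sn²u·sn²v = 0.6255356835403208
sn(u+v) = (sn u·cn v·dn v + sn v·cn u·dn u)/D = -0.5428404705047601/0.6255356835403208 = -0.8678009660975155
cn(u+v) = (cn u·cn v − sn u·sn v·dn u·dn v)/D = 0.3108361545322987/0.6255356835403208 = 0.4969119471699375
dn(u+v) = (dn u·dn v − m·sn u·sn v·cn u·cn v)/D = 0.4235514847494554/0.6255356835403208 = 0.6771020357340719

sn(u+v)=-0.867800966 cn(u+v)=0.496911947 dn(u+v)=0.677102036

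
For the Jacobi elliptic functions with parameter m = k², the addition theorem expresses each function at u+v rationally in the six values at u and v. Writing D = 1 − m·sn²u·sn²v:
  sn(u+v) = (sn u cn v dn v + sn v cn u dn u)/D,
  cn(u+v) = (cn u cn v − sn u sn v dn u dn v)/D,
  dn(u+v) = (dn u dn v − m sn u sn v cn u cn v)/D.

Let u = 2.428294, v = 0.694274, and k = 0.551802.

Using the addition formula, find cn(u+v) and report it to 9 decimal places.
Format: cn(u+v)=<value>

cn(u+v)=-0.952641637

sn u = 0.8208495842763508, cn u = -0.5711444300641845, dn u = 0.8915377279763223
sn v = 0.6279571355957809, cn v = 0.7782479269836458, dn v = 0.9380470156788958
m = k² = 0.304485447204
D = 1 − m·sn²u·sn²v = 0.9190990344051739
cn(u+v) = (cn u·cn v − sn u·sn v·dn u·dn v)/D = -0.875572008998968/0.9190990344051739 = -0.9526416373243435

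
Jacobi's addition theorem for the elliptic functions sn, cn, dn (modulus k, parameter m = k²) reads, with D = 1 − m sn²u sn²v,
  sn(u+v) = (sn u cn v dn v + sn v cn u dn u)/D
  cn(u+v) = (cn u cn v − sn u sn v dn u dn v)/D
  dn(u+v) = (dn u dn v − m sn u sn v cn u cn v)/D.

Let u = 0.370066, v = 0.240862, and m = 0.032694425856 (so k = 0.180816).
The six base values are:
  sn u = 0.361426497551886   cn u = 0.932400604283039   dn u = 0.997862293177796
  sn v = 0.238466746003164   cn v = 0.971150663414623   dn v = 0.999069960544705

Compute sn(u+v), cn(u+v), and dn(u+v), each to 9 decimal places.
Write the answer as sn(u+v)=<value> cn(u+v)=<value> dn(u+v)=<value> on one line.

sn(u+v)=0.572683452 cn(u+v)=0.819776594 dn(u+v)=0.994624215

m = k² = 0.032694425856
D = 1 − m·sn²u·sn²v = 0.9997571325322594
sn(u+v) = (sn u·cn v·dn v + sn v·cn u·dn u)/D = 0.5725443657756981/0.9997571325322594 = 0.5726834519554914
cn(u+v) = (cn u·cn v − sn u·sn v·dn u·dn v)/D = 0.8195774968040724/0.9997571325322594 = 0.8197765938695385
dn(u+v) = (dn u·dn v − m·sn u·sn v·cn u·cn v)/D = 0.9943826530728883/0.9997571325322594 = 0.9946242149373236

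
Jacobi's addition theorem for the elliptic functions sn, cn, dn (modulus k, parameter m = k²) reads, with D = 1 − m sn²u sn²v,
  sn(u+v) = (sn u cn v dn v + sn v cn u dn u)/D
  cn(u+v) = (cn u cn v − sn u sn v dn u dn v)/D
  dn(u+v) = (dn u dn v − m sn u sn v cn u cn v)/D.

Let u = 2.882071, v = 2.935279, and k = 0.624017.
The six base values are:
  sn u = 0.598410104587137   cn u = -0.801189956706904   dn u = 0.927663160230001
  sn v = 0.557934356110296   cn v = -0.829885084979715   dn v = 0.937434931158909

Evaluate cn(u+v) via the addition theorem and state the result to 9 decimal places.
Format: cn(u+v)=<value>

m = k² = 0.389397216289
D = 1 − m·sn²u·sn²v = 0.9565932880888337
cn(u+v) = (cn u·cn v − sn u·sn v·dn u·dn v)/D = 0.3745511875331477/0.9565932880888337 = 0.3915469533363119

cn(u+v)=0.391546953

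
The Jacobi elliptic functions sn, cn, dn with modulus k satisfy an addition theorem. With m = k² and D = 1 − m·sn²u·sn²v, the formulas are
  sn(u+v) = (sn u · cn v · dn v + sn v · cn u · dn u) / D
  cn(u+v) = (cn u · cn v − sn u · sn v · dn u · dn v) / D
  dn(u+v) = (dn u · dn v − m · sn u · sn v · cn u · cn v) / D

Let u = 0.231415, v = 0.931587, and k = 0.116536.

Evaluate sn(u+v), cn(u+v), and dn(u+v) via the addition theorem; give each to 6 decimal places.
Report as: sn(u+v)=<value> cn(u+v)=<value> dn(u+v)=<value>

sn u = 0.2293280216523082, cn u = 0.9733491965810823, dn u = 0.9996428241931178
sn v = 0.8016498093315985, cn v = 0.5977939303795346, dn v = 0.9956266896488416
m = k² = 0.013580639296
D = 1 − m·sn²u·sn²v = 0.9995410093373061
sn(u+v) = (sn u·cn v·dn v + sn v·cn u·dn u)/D = 0.9164978572174063/0.9995410093373061 = 0.9169187143457404
cn(u+v) = (cn u·cn v − sn u·sn v·dn u·dn v)/D = 0.3988908460505747/0.9995410093373061 = 0.3990740172982383
dn(u+v) = (dn u·dn v − m·sn u·sn v·cn u·cn v)/D = 0.9938183549029641/0.9995410093373061 = 0.9942747177145478

sn(u+v)=0.916919 cn(u+v)=0.399074 dn(u+v)=0.994275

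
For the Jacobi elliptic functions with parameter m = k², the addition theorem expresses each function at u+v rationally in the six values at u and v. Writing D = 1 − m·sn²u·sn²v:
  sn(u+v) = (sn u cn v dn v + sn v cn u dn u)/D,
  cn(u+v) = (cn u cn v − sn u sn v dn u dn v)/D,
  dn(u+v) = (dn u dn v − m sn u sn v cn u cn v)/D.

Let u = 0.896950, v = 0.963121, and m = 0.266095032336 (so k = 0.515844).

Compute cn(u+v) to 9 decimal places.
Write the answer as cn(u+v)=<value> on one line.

cn(u+v)=-0.141472786

sn u = 0.7642223266878265, cn u = 0.6449528939324522, dn u = 0.9190163134195238
sn v = 0.8018363674838959, cn v = 0.5975436718602505, dn v = 0.9104484854966602
m = k² = 0.266095032336
D = 1 − m·sn²u·sn²v = 0.9000810849936912
cn(u+v) = (cn u·cn v − sn u·sn v·dn u·dn v)/D = -0.1273369789614694/0.9000810849936912 = -0.1414727862683193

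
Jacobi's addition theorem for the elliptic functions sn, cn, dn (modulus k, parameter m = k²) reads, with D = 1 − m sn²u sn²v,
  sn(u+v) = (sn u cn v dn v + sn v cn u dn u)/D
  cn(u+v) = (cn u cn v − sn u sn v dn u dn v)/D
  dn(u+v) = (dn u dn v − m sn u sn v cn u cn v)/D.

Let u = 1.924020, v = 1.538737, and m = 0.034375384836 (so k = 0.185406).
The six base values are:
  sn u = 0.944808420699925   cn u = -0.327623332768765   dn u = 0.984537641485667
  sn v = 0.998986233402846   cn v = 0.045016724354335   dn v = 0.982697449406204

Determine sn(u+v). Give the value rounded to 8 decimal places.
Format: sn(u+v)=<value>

m = k² = 0.034375384836
D = 1 − m·sn²u·sn²v = 0.9693765521043154
sn(u+v) = (sn u·cn v·dn v + sn v·cn u·dn u)/D = -0.2804342402754906/0.9693765521043154 = -0.2892934016886689

sn(u+v)=-0.28929340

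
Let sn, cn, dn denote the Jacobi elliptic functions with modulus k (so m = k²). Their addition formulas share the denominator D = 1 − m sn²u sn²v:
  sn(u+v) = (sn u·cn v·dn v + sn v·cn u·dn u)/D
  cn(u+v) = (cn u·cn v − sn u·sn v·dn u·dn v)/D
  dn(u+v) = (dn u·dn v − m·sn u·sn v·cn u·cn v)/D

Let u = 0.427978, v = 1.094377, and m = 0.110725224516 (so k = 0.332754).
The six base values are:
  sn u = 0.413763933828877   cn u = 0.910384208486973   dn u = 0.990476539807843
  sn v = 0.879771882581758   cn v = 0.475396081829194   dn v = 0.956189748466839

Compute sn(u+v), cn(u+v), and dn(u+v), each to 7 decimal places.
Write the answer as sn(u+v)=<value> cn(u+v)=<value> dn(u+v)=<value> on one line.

sn(u+v)=0.9960004 cn(u+v)=0.0893487 dn(u+v)=0.9434822

m = k² = 0.110725224516
D = 1 − m·sn²u·sn²v = 0.9853279097490722
sn(u+v) = (sn u·cn v·dn v + sn v·cn u·dn u)/D = 0.9813869995872443/0.9853279097490722 = 0.9960004074553906
cn(u+v) = (cn u·cn v − sn u·sn v·dn u·dn v)/D = 0.08803775764762533/0.9853279097490722 = 0.08934868968650791
dn(u+v) = (dn u·dn v − m·sn u·sn v·cn u·cn v)/D = 0.9296393722556652/0.9853279097490722 = 0.9434822286647814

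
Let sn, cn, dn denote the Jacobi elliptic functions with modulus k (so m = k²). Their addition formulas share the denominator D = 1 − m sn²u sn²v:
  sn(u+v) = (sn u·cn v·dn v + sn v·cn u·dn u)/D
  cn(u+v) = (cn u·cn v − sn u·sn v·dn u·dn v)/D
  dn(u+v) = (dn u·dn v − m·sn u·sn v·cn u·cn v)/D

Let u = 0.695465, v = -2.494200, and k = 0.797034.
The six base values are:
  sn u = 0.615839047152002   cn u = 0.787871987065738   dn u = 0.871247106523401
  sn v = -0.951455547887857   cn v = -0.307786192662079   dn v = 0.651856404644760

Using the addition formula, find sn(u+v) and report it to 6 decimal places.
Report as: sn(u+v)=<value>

sn(u+v)=-0.993312

m = k² = 0.635263197156
D = 1 − m·sn²u·sn²v = 0.7818952393439811
sn(u+v) = (sn u·cn v·dn v + sn v·cn u·dn u)/D = -0.7766660296847778/0.7818952393439811 = -0.9933121351863061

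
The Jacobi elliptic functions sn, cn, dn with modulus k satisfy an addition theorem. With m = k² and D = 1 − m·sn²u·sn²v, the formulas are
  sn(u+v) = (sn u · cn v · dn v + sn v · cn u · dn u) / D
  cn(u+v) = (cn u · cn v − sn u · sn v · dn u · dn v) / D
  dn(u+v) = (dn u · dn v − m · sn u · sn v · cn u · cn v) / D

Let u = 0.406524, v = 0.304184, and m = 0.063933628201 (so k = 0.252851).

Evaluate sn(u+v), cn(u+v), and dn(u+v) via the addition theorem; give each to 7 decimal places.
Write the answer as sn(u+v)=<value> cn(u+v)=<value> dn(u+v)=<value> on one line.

sn(u+v)=0.6497493 cn(u+v)=0.7601486 dn(u+v)=0.9864121

sn u = 0.3947830726251629, cn u = 0.918774360530721, dn u = 0.9950053814553695
sn v = 0.2992339094604623, cn v = 0.9541797877910681, dn v = 0.997133553396051
m = k² = 0.063933628201
D = 1 − m·sn²u·sn²v = 0.9991077881026569
sn(u+v) = (sn u·cn v·dn v + sn v·cn u·dn u)/D = 0.6491695362520999/0.9991077881026569 = 0.6497492502634747
cn(u+v) = (cn u·cn v − sn u·sn v·dn u·dn v)/D = 0.7594703980074649/0.9991077881026569 = 0.7601486116425212
dn(u+v) = (dn u·dn v − m·sn u·sn v·cn u·cn v)/D = 0.9855320355868671/0.9991077881026569 = 0.9864121242197794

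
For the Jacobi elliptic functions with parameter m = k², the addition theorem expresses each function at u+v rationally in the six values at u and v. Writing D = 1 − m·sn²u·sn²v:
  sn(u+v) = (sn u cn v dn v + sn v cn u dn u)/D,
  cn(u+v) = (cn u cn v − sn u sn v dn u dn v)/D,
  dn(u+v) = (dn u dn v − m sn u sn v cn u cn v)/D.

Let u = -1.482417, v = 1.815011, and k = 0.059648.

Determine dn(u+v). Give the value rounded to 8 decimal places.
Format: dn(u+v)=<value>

dn(u+v)=0.99981037

sn u = -0.9959868256186987, cn u = 0.08949996197757809, dn u = 0.998233747982569
sn v = 0.9707669168680599, cn v = -0.2400241511066779, dn v = 0.9983221381176648
m = k² = 0.003557883904
D = 1 − m·sn²u·sn²v = 0.9966739490686718
dn(u+v) = (dn u·dn v − m·sn u·sn v·cn u·cn v)/D = 0.9964849507010868/0.9966739490686718 = 0.9998103709164249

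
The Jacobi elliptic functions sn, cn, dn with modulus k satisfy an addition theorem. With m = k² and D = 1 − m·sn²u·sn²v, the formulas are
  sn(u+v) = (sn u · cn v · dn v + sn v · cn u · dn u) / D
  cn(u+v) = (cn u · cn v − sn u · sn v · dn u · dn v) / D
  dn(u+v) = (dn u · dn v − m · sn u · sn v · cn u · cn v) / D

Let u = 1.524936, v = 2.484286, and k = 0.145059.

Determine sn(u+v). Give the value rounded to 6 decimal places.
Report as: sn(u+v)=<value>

sn(u+v)=-0.750644

sn u = 0.9985611924027352, cn u = 0.05362410863807181, dn u = 0.9894535835822632
sn v = 0.6233748710254143, cn v = -0.7819231229309235, dn v = 0.9959031649883002
m = k² = 0.021042113481
D = 1 − m·sn²u·sn²v = 0.9918466270374921
sn(u+v) = (sn u·cn v·dn v + sn v·cn u·dn u)/D = -0.7445239080426116/0.9918466270374921 = -0.7506441900865267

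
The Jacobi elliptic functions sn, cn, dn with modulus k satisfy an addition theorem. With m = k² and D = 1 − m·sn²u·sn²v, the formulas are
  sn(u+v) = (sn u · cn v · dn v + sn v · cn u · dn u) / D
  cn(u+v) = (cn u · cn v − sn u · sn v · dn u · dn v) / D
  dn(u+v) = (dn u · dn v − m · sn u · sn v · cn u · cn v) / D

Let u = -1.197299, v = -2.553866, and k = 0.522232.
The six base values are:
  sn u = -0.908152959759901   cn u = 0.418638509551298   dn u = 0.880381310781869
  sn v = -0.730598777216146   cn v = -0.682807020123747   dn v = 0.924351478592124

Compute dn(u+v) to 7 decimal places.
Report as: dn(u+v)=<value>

dn(u+v)=0.9835991

m = k² = 0.272726261824
D = 1 − m·sn²u·sn²v = 0.879938753719838
dn(u+v) = (dn u·dn v − m·sn u·sn v·cn u·cn v)/D = 0.8655069518174515/0.879938753719838 = 0.983599083639199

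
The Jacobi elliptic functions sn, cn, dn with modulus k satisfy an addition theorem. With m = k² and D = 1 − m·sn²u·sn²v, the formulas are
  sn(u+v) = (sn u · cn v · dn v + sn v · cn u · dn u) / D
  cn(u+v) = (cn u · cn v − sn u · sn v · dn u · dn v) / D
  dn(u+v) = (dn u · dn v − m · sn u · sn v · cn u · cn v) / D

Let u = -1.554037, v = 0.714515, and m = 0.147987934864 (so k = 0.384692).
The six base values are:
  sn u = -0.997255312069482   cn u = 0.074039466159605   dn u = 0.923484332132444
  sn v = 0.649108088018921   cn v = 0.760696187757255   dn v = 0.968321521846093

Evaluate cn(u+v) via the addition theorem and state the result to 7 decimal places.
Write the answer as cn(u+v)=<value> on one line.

m = k² = 0.147987934864
D = 1 − m·sn²u·sn²v = 0.9379883813578028
cn(u+v) = (cn u·cn v − sn u·sn v·dn u·dn v)/D = 0.635180146493508/0.9379883813578028 = 0.6771727231568061

cn(u+v)=0.6771727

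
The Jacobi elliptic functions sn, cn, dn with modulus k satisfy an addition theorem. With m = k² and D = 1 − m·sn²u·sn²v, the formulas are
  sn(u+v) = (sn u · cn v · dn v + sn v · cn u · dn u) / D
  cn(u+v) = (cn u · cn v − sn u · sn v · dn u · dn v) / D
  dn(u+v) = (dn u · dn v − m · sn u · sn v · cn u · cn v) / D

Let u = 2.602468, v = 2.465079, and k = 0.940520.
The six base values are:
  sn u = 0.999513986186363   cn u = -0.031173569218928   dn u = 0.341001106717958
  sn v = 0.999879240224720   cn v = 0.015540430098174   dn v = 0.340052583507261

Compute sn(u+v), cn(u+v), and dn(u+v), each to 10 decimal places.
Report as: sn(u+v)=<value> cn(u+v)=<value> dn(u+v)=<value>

sn(u+v)=-0.0458984054 cn(u+v)=-0.9989461129 dn(u+v)=0.9990678115

m = k² = 0.8845778704
D = 1 − m·sn²u·sn²v = 0.1164951771290831
sn(u+v) = (sn u·cn v·dn v + sn v·cn u·dn u)/D = -0.005346942867946317/0.1164951771290831 = -0.04589840540799049
cn(u+v) = (cn u·cn v − sn u·sn v·dn u·dn v)/D = -0.1163724043590376/0.1164951771290831 = -0.9989461128514409
dn(u+v) = (dn u·dn v − m·sn u·sn v·cn u·cn v)/D = 0.1163865816650578/0.1164951771290831 = 0.999067811503433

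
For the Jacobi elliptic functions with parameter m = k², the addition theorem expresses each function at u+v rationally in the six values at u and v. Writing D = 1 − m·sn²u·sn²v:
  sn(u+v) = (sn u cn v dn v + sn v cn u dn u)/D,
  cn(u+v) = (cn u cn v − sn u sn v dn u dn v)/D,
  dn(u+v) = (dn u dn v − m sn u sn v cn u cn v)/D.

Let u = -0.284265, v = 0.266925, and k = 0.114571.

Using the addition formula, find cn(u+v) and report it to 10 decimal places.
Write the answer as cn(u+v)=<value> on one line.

sn u = -0.2804045627513598, cn u = 0.9598819100223833, dn u = 0.9994838194145613
sn v = 0.2637270208374452, cn v = 0.9645973556257584, dn v = 0.999543408493629
m = k² = 0.013126514041
D = 1 − m·sn²u·sn²v = 0.9999282158078018
cn(u+v) = (cn u·cn v − sn u·sn v·dn u·dn v)/D = 0.9997778927640297/0.9999282158078018 = 0.9998496661646349

cn(u+v)=0.9998496662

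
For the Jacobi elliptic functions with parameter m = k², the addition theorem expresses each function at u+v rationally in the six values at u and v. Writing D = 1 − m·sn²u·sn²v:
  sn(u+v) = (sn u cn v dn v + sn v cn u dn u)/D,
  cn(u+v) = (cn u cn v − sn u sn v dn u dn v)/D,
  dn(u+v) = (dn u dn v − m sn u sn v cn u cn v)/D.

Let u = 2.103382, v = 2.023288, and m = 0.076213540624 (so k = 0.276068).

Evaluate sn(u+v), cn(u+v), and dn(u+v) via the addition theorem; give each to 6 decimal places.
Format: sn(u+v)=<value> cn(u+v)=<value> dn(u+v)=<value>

sn(u+v)=-0.792021 cn(u+v)=-0.610494 dn(u+v)=0.975803

sn u = 0.885471205358975, cn u = -0.4646942483828738, dn u = 0.9696618318144799
sn v = 0.9188176824395385, cn v = -0.3946822347616312, dn v = 0.9672944497496711
m = k² = 0.076213540624
D = 1 − m·sn²u·sn²v = 0.9495524925870306
sn(u+v) = (sn u·cn v·dn v + sn v·cn u·dn u)/D = -0.7520656526283976/0.9495524925870306 = -0.7920211452232773
cn(u+v) = (cn u·cn v − sn u·sn v·dn u·dn v)/D = -0.5796957739322112/0.9495524925870306 = -0.6104936572309398
dn(u+v) = (dn u·dn v − m·sn u·sn v·cn u·cn v)/D = 0.9265761427585638/0.9495524925870306 = 0.9758029703383029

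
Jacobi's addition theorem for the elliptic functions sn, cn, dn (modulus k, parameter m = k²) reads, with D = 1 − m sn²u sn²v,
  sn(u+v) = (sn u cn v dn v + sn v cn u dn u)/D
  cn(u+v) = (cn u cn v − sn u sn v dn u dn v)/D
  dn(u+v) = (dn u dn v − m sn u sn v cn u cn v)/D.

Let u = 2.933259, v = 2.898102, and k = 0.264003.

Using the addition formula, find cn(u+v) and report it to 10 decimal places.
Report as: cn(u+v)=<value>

cn(u+v)=0.8452065560

sn u = 0.262021166610983, cn u = -0.9650621266259595, dn u = 0.9976045839785204
sn v = 0.2956896885952518, cn v = -0.955284045746836, dn v = 0.9969484307212412
m = k² = 0.069697584009
D = 1 − m·sn²u·sn²v = 0.9995816277837252
cn(u+v) = (cn u·cn v − sn u·sn v·dn u·dn v)/D = 0.8448529450671342/0.9995816277837252 = 0.8452065560071809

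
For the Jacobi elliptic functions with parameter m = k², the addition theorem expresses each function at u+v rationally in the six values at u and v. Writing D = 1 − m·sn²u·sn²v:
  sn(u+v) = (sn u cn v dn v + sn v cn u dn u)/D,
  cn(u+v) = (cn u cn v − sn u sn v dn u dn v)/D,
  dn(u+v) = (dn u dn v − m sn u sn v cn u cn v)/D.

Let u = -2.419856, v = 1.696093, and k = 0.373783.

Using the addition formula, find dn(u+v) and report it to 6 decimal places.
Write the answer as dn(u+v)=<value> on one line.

sn u = -0.7372807892352007, cn u = -0.6755864399354975, dn u = 0.9612772733182039
sn v = 0.9981462858219392, cn v = -0.0608604313151624, dn v = 0.9277951107152897
m = k² = 0.139713731089
D = 1 − m·sn²u·sn²v = 0.9243352995961796
dn(u+v) = (dn u·dn v − m·sn u·sn v·cn u·cn v)/D = 0.8960958399891111/0.9243352995961796 = 0.9694489006106272

dn(u+v)=0.969449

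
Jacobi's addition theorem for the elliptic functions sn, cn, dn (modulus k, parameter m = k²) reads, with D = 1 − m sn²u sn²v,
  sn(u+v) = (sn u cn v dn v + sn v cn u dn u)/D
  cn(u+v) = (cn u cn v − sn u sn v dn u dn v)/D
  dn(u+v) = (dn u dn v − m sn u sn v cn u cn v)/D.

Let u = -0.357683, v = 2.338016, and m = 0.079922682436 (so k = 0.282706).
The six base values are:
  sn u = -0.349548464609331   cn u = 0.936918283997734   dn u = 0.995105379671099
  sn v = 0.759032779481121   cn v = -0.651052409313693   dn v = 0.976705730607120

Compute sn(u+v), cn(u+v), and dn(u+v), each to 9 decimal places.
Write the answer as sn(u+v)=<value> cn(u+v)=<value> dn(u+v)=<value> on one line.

sn(u+v)=0.935205605 cn(u+v)=-0.354105178 dn(u+v)=0.964416332

m = k² = 0.079922682436
D = 1 − m·sn²u·sn²v = 0.9943739198789667
sn(u+v) = (sn u·cn v·dn v + sn v·cn u·dn u)/D = 0.9299440631071621/0.9943739198789667 = 0.9352056047692333
cn(u+v) = (cn u·cn v − sn u·sn v·dn u·dn v)/D = -0.3521129535066894/0.9943739198789667 = -0.3541051776071802
dn(u+v) = (dn u·dn v − m·sn u·sn v·cn u·cn v)/D = 0.9589904481337781/0.9943739198789667 = 0.9644163316858759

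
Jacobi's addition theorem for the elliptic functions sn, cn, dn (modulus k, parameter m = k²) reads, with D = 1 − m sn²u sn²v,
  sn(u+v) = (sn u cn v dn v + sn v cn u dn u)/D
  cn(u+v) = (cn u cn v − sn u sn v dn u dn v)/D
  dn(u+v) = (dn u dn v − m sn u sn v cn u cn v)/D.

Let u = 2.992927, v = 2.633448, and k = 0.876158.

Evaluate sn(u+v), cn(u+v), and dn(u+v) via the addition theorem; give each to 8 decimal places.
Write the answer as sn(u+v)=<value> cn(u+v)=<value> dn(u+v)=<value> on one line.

sn u = 0.9134782519291276, cn u = -0.4068875560305393, dn u = 0.5995313431319796
sn v = 0.976021280911756, cn v = -0.2176751230788099, dn v = 0.5183825213666085
m = k² = 0.767652840964
D = 1 − m·sn²u·sn²v = 0.3897892422212247
sn(u+v) = (sn u·cn v·dn v + sn v·cn u·dn u)/D = -0.3411683834588373/0.3897892422212247 = -0.8752637233256616
cn(u+v) = (cn u·cn v − sn u·sn v·dn u·dn v)/D = -0.1885199922540852/0.3897892422212247 = -0.4836459600059736
dn(u+v) = (dn u·dn v − m·sn u·sn v·cn u·cn v)/D = 0.2501680160179462/0.3897892422212247 = 0.6418032847503869

sn(u+v)=-0.87526372 cn(u+v)=-0.48364596 dn(u+v)=0.64180328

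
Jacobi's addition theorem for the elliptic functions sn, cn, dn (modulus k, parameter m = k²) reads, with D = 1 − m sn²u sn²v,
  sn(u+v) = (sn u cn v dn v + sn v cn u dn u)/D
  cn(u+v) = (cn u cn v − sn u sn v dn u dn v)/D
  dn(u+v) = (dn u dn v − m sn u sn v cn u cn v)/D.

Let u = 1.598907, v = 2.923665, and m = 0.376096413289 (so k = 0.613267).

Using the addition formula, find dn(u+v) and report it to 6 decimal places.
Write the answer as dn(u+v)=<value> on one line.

sn u = 0.9917579366178059, cn u = 0.1281257006052729, dn u = 0.7937743122757692
sn v = 0.5534116902007441, cn v = -0.8329078587389818, dn v = 0.9406460654595034
m = k² = 0.376096413289
D = 1 − m·sn²u·sn²v = 0.8867059195674929
dn(u+v) = (dn u·dn v − m·sn u·sn v·cn u·cn v)/D = 0.7686892594203906/0.8867059195674929 = 0.8669043957610353

dn(u+v)=0.866904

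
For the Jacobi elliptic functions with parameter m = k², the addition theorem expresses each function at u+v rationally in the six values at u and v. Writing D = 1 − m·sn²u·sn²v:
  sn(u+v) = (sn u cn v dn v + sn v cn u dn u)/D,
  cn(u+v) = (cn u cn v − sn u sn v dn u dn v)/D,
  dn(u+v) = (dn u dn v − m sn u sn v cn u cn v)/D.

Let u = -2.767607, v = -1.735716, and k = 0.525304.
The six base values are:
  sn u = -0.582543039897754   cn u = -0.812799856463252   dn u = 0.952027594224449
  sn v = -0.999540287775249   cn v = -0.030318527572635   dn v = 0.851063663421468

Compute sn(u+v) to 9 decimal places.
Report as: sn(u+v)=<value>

sn(u+v)=0.869865895

m = k² = 0.275944292416
D = 1 − m·sn²u·sn²v = 0.9064426184611293
sn(u+v) = (sn u·cn v·dn v + sn v·cn u·dn u)/D = 0.7884835193827757/0.9064426184611293 = 0.8698658947892221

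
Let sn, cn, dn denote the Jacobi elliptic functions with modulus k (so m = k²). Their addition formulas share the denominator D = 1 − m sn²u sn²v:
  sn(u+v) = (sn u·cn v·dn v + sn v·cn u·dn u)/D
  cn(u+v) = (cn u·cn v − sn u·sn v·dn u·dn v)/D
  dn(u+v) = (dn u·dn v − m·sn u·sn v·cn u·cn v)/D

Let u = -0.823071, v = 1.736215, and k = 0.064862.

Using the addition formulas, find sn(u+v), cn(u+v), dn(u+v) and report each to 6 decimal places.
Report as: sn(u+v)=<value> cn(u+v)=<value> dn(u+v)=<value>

sn u = -0.7330053863401736, cn u = 0.6802228337804405, dn u = 0.9988691353159
sn v = 0.9866765046567013, cn v = -0.1626944226408347, dn v = 0.9979500388948561
m = k² = 0.004207079044
D = 1 − m·sn²u·sn²v = 0.9977993824254415
sn(u+v) = (sn u·cn v·dn v + sn v·cn u·dn u)/D = 0.7894123151984371/0.9977993824254415 = 0.7911533411451317
cn(u+v) = (cn u·cn v − sn u·sn v·dn u·dn v)/D = 0.6102719100381697/0.9977993824254415 = 0.6116178470212382
dn(u+v) = (dn u·dn v − m·sn u·sn v·cn u·cn v)/D = 0.9964847588065517/0.9977993824254415 = 0.9986824770168787

sn(u+v)=0.791153 cn(u+v)=0.611618 dn(u+v)=0.998682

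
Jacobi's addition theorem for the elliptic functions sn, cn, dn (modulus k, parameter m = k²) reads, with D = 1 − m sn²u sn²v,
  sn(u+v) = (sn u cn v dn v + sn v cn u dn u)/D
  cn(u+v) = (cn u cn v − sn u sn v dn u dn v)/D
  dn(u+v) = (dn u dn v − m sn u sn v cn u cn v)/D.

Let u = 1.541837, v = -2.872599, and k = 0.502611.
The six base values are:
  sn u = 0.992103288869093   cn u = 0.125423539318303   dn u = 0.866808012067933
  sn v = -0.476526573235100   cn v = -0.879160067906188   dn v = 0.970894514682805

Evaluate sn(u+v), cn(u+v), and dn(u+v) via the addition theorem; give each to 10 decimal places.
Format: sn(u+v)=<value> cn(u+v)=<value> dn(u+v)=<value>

sn(u+v)=-0.9524129703 cn(u+v)=0.3048106527 dn(u+v)=0.8779822244

m = k² = 0.252617817321
D = 1 − m·sn²u·sn²v = 0.943538552913202
sn(u+v) = (sn u·cn v·dn v + sn v·cn u·dn u)/D = -0.8986383557704067/0.943538552913202 = -0.9524129702976474
cn(u+v) = (cn u·cn v − sn u·sn v·dn u·dn v)/D = 0.2876006021756548/0.943538552913202 = 0.3048106527154399
dn(u+v) = (dn u·dn v − m·sn u·sn v·cn u·cn v)/D = 0.8284100774972461/0.943538552913202 = 0.8779822244035567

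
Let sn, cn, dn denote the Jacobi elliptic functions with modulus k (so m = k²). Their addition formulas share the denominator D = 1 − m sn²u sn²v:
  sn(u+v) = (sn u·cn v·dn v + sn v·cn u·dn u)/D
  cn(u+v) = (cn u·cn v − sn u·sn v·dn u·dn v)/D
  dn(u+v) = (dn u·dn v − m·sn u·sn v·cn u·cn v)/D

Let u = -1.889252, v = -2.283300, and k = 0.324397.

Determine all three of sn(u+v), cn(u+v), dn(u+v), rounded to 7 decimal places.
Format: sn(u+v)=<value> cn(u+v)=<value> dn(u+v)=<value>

sn u = -0.9663939843040174, cn u = -0.2570654918517975, dn u = 0.9495897488023057
sn v = -0.8039034622720937, cn v = -0.5947598030692226, dn v = 0.9653972096454366
m = k² = 0.105233413609
D = 1 − m·sn²u·sn²v = 0.9364859374563972
sn(u+v) = (sn u·cn v·dn v + sn v·cn u·dn u)/D = 0.7511218367174293/0.9364859374563972 = 0.8020641919702095
cn(u+v) = (cn u·cn v − sn u·sn v·dn u·dn v)/D = -0.559304834110901/0.9364859374563972 = -0.5972378353379623
dn(u+v) = (dn u·dn v − m·sn u·sn v·cn u·cn v)/D = 0.9042316635682964/0.9364859374563972 = 0.9655581866229544

sn(u+v)=0.8020642 cn(u+v)=-0.5972378 dn(u+v)=0.9655582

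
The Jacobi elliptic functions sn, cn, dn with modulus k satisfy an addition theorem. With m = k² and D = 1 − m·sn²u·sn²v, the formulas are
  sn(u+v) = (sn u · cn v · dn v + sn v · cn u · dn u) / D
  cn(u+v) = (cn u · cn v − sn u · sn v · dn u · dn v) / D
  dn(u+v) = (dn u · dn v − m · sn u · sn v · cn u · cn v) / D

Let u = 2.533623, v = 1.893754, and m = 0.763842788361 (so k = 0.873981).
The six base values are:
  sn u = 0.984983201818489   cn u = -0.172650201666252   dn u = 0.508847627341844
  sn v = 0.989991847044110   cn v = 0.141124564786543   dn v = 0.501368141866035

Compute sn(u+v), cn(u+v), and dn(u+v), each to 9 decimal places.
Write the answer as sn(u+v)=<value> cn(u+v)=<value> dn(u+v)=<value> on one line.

m = k² = 0.763842788361
D = 1 − m·sn²u·sn²v = 0.2736852452858017
sn(u+v) = (sn u·cn v·dn v + sn v·cn u·dn u)/D = -0.01728056091943222/0.2736852452858017 = -0.06314027232774868
cn(u+v) = (cn u·cn v − sn u·sn v·dn u·dn v)/D = -0.2731391508031378/0.2736852452858017 = -0.9980046623189582
dn(u+v) = (dn u·dn v − m·sn u·sn v·cn u·cn v)/D = 0.2732682133821526/0.2736852452858017 = 0.9984762353439489

sn(u+v)=-0.063140272 cn(u+v)=-0.998004662 dn(u+v)=0.998476235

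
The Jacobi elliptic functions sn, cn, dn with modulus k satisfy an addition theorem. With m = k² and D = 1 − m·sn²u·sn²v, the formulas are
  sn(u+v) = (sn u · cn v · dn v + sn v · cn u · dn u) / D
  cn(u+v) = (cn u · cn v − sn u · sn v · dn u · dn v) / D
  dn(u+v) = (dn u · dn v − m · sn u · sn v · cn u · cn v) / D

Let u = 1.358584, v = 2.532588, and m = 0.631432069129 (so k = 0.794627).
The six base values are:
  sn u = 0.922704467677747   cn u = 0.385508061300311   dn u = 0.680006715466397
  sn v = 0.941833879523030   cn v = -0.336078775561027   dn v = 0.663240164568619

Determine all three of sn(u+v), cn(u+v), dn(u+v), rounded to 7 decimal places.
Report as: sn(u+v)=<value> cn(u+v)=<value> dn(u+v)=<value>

sn(u+v)=0.0788108 cn(u+v)=-0.9968896 dn(u+v)=0.9980371

m = k² = 0.631432069129
D = 1 − m·sn²u·sn²v = 0.5231294534702145
sn(u+v) = (sn u·cn v·dn v + sn v·cn u·dn u)/D = 0.04122823888387274/0.5231294534702145 = 0.07881077735230245
cn(u+v) = (cn u·cn v − sn u·sn v·dn u·dn v)/D = -0.521502308150769/0.5231294534702145 = -0.9968895933718667
dn(u+v) = (dn u·dn v − m·sn u·sn v·cn u·cn v)/D = 0.5221026118148604/0.5231294534702145 = 0.9980371174887163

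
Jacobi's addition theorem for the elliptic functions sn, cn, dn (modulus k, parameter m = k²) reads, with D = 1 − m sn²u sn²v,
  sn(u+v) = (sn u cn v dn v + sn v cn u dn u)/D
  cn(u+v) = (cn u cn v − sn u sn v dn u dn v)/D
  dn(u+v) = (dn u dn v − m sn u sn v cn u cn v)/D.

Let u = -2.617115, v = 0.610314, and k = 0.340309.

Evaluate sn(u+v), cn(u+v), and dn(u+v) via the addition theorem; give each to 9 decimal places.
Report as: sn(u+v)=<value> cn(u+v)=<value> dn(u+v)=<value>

sn u = -0.5790751022674384, cn u = -0.8152742029120974, dn u = 0.9803905319139941
sn v = 0.5697879394890063, cn v = 0.8217917643861324, dn v = 0.9810205159852858
m = k² = 0.115810215481
D = 1 − m·sn²u·sn²v = 0.9873920882686496
sn(u+v) = (sn u·cn v·dn v + sn v·cn u·dn u)/D = -0.9222713644369196/0.9873920882686496 = -0.9340477560986776
cn(u+v) = (cn u·cn v − sn u·sn v·dn u·dn v)/D = -0.3526452414469638/0.9873920882686496 = -0.3571481335902867
dn(u+v) = (dn u·dn v − m·sn u·sn v·cn u·cn v)/D = 0.9361820150266555/0.9873920882686496 = 0.9481360304073442

sn(u+v)=-0.934047756 cn(u+v)=-0.357148134 dn(u+v)=0.948136030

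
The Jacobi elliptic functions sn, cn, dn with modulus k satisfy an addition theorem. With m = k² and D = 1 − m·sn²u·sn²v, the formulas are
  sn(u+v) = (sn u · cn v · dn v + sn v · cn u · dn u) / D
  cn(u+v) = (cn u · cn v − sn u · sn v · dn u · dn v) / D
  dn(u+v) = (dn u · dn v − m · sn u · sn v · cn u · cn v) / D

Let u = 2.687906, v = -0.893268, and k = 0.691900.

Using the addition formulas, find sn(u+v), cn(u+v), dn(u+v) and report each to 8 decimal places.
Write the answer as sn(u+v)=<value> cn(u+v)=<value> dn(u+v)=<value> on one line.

sn u = 0.7972325724711256, cn u = -0.6036722831065474, dn u = 0.8341053199067119
sn v = -0.7480985261283084, cn v = 0.6635876695694795, dn v = 0.8556170521044975
m = k² = 0.47872561
D = 1 − m·sn²u·sn²v = 0.8297158099057823
sn(u+v) = (sn u·cn v·dn v + sn v·cn u·dn u)/D = 0.8293375141077316/0.8297158099057823 = 0.9995440658192428
cn(u+v) = (cn u·cn v − sn u·sn v·dn u·dn v)/D = 0.02505220352017574/0.8297158099057823 = 0.03019371599417941
dn(u+v) = (dn u·dn v − m·sn u·sn v·cn u·cn v)/D = 0.5993000163943734/0.8297158099057823 = 0.7222955248525715

sn(u+v)=0.99954407 cn(u+v)=0.03019372 dn(u+v)=0.72229552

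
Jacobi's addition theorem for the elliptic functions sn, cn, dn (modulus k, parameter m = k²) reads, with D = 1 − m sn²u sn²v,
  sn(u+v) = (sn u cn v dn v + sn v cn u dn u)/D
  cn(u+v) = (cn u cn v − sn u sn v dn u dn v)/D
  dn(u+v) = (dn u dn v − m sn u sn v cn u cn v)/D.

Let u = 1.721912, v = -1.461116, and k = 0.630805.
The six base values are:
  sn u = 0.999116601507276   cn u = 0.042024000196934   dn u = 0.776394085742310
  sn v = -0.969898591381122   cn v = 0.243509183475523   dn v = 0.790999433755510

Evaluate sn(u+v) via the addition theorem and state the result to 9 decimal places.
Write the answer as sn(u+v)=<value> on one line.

sn(u+v)=0.256729749

m = k² = 0.397914948025
D = 1 − m·sn²u·sn²v = 0.6263411593484405
sn(u+v) = (sn u·cn v·dn v + sn v·cn u·dn u)/D = 0.1608004089115275/0.6263411593484405 = 0.2567297494528416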